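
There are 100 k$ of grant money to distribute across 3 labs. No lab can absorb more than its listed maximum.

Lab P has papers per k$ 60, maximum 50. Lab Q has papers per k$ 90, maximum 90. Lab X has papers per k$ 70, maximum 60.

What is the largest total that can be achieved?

Rank by papers per k$: Lab Q 90 > Lab X 70 > Lab P 60.
Give Lab Q 90 to hit its cap of 90 — 10 left.
Lab X has room for 60 but only 10 remain, so it gets 10.
Total = 90×90 + 70×10 = 8800.

8800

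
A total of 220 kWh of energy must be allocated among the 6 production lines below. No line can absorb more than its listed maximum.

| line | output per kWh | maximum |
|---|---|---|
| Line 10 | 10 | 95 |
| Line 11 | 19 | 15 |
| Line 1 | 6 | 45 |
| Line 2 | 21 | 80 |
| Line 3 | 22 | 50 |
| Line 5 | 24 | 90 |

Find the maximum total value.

4940

Highest output per kWh first: Line 5 24 > Line 3 22 > Line 2 21 > Line 11 19 > Line 10 10 > Line 1 6.
Line 5 takes 90 to reach its cap of 90 — 130 left.
Give Line 3 50 to hit its cap of 50 — 80 left.
Line 2 takes 80 to reach its cap of 80 — 0 left.
Total = 21×80 + 22×50 + 24×90 = 4940.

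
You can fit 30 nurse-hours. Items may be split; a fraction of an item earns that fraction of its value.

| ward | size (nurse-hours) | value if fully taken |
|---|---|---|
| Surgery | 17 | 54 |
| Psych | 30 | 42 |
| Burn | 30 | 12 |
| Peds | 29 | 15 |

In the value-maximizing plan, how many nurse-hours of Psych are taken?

13

Rank by value-to-size ratio: Surgery 54/17≈3.18, Psych 42/30≈1.4, Peds 15/29≈0.517, Burn 12/30≈0.4.
Surgery: take in full, 17 nurse-hours for value 54 ; 13 left.
Fill the last 13 nurse-hours with part of Psych: 13/30 of it earns 18.2.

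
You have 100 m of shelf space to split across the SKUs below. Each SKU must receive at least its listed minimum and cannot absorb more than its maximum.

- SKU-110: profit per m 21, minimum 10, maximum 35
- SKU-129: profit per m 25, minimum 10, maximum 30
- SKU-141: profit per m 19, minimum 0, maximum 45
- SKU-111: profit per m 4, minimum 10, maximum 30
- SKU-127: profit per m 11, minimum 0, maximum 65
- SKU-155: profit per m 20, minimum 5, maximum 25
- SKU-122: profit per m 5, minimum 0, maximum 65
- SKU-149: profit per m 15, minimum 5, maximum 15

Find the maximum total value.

2000

Meeting every minimum uses 10+10+0+10+0+5+0+5 = 40 m, leaving 60.
Rank by profit per m: SKU-129 25 > SKU-110 21 > SKU-155 20 > SKU-141 19 > SKU-149 15 > SKU-127 11 > SKU-122 5 > SKU-111 4.
SKU-129 takes 20 more to reach its cap of 30 — 40 left.
SKU-110 takes 25 more to reach its cap of 35 — 15 left.
SKU-155: +15 (room for 20) → 20. Pool exhausted.
Total = 21×35 + 25×30 + 4×10 + 20×20 + 15×5 = 2000.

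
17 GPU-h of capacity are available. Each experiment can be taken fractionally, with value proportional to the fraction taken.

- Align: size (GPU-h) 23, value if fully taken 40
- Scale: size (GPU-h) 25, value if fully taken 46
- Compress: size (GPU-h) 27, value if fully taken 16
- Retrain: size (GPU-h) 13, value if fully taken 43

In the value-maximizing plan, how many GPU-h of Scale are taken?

4

Best value per unit of size first: Retrain 43/13≈3.31, Scale 46/25≈1.84, Align 40/23≈1.74, Compress 16/27≈0.593.
Take all of Retrain (13 GPU-h, value 43) ; 4 GPU-h left.
Only 4 GPU-h remain; take 4/25 of Scale for value 46×4/25 = 7.36.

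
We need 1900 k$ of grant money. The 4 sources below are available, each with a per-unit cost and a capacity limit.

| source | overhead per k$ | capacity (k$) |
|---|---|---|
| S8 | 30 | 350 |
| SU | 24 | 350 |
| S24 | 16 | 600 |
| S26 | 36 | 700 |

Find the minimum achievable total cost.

50100

Use sources in increasing cost order.
S24 at 16: take all 600 k$ ; 1300 still needed.
Take 350 from SU at 24 ; need 950 more.
Take 350 from S8 at 30 ; need 600 more.
S26 at 36: take 600 of its 700 ; requirement met.
Cost = 600×16 + 350×24 + 350×30 + 600×36 = 50100.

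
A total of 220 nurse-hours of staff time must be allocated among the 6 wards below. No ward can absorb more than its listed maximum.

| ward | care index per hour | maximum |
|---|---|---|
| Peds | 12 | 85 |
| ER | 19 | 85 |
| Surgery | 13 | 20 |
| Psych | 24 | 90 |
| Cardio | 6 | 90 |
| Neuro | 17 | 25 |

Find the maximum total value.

4460

Highest care index per hour first: Psych 24 > ER 19 > Neuro 17 > Surgery 13 > Peds 12 > Cardio 6.
Psych takes 90 to reach its cap of 90 ; 130 left.
Give ER 85 to hit its cap of 85 ; 45 left.
Neuro takes 25 to reach its cap of 25 ; 20 left.
Surgery: +20 to 20 (cap) ; 0 left.
Total = 19×85 + 13×20 + 24×90 + 17×25 = 4460.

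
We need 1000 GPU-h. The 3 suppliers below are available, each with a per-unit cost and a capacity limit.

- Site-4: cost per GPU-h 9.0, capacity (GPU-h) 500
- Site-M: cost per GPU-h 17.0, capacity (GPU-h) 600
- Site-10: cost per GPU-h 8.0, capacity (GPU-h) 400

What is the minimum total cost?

9400

Cheapest first:
Take 400 from Site-10 at 8.0 → need 600 more.
Site-4 at 9.0: take all 500 GPU-h → 100 still needed.
Site-M at 17.0: take 100 of its 600 → requirement met.
Cost = 400×8.0 + 500×9.0 + 100×17.0 = 9400.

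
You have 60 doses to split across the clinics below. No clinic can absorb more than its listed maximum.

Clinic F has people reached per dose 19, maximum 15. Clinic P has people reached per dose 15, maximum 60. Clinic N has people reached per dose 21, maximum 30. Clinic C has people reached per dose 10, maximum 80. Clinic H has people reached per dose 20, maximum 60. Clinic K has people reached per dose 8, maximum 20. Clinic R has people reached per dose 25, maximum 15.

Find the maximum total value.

Rank by people reached per dose: Clinic R 25 > Clinic N 21 > Clinic H 20 > Clinic F 19 > Clinic P 15 > Clinic C 10 > Clinic K 8.
Give Clinic R 15 to hit its cap of 15 ; 45 left.
Clinic N: +30 to 30 (cap) ; 15 left.
Only 15 left; Clinic H takes them to reach 15.
Total = 21×30 + 20×15 + 25×15 = 1305.

1305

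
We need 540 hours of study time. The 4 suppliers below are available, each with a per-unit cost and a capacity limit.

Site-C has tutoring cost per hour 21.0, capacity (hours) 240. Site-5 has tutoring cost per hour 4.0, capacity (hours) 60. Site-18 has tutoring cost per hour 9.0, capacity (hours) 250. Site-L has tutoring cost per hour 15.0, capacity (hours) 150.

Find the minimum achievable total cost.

Cheapest first:
Site-5 (4.0): use full 60 — 480 hours to go.
Site-18 (9.0): use full 250 — 230 hours to go.
Site-L (15.0): use full 150 — 80 hours to go.
Site-C at 21.0: take 80 of its 240 — requirement met.
Cost = 60×4.0 + 250×9.0 + 150×15.0 + 80×21.0 = 6420.

6420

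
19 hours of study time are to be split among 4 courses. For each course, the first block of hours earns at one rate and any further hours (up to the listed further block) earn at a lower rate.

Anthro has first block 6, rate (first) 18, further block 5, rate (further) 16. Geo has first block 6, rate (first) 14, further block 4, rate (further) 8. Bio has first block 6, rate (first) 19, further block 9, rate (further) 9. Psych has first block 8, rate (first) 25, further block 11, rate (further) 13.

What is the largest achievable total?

404

Treat each block as its own option and order by rate: Psych/T1 25 > Bio/T1 19 > Anthro/T1 18 > Anthro/T2 16 > Geo/T1 14 > Psych/T2 13 > Bio/T2 9 > Geo/T2 8.
Psych T1 at 25: fill all 8 → 11 left.
Bio/T1 (19): +6 → 5 left.
5 remain; put them into Anthro T1 at 18.
Total = 25×8 + 19×6 + 18×5 = 404.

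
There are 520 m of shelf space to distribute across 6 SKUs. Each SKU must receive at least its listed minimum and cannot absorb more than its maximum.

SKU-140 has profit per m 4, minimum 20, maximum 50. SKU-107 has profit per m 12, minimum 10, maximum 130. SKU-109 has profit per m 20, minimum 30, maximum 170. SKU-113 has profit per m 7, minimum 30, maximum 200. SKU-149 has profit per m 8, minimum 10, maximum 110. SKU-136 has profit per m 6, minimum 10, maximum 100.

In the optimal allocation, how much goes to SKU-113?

80

Meeting every minimum uses 20+10+30+30+10+10 = 110 m, leaving 410.
Order the SKUs by profit per m: SKU-109 20 > SKU-107 12 > SKU-149 8 > SKU-113 7 > SKU-136 6 > SKU-140 4.
SKU-109: +140 to 170 (cap) ; 270 left.
SKU-107 takes 120 more to reach its cap of 130 ; 150 left.
Give SKU-149 100 more to hit its cap of 110 ; 50 left.
Only 50 left; SKU-113 takes them to reach 80.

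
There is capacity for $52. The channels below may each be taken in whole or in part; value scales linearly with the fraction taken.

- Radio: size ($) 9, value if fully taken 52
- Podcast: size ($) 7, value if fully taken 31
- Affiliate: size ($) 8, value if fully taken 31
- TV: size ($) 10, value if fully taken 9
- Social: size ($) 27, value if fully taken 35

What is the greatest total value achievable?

Sort by value density: Radio 52/9≈5.78, Podcast 31/7≈4.43, Affiliate 31/8≈3.88, Social 35/27≈1.3, TV 9/10≈0.9.
Radio: take in full, 9 $ for value 52 → 43 left.
Take all of Podcast (7 $, value 31) → 36 $ left.
All 8 $ of Affiliate fit (value 31) → 28 remain.
Social: take in full, 27 $ for value 35 → 1 left.
Fill the last 1 $ with part of TV: 1/10 of it earns 0.9.
Total value = 149.9.

149.9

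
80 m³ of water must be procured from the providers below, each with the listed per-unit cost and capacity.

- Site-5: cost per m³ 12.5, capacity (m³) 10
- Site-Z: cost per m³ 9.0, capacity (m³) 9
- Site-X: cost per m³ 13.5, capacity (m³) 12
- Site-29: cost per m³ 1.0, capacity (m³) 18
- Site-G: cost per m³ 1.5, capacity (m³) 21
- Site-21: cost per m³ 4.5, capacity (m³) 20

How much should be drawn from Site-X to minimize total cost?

2

Cheapest first:
Site-29 (1.0): use full 18 → 62 m³ to go.
Site-G at 1.5: take all 21 m³ → 41 still needed.
Site-21 (4.5): use full 20 → 21 m³ to go.
Site-Z at 9.0: take all 9 m³ → 12 still needed.
Site-5 (12.5): use full 10 → 2 m³ to go.
Take 2 from Site-X at 13.5 to finish.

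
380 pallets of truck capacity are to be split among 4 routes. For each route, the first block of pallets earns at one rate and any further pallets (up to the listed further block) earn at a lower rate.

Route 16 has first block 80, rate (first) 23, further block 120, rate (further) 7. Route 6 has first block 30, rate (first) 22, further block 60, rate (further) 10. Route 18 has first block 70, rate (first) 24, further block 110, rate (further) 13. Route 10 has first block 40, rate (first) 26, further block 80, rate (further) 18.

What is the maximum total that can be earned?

Treat each block as its own option and order by rate: Route 10/tier1 26 > Route 18/tier1 24 > Route 16/tier1 23 > Route 6/tier1 22 > Route 10/tier2 18 > Route 18/tier2 13 > Route 6/tier2 10 > Route 16/tier2 7.
Route 10 tier1 at 26: fill all 40 — 340 left.
Fill Route 18 tier1 block (70 at 24) — 270 left.
Route 16 tier1 at 23: fill all 80 — 190 left.
Fill Route 6 tier1 block (30 at 22) — 160 left.
Fill Route 10 tier2 block (80 at 18) — 80 left.
Route 18/tier2: +80 of 110 at 13; pool empty.
Total = 26×40 + 24×70 + 23×80 + 22×30 + 18×80 + 13×80 = 7700.

7700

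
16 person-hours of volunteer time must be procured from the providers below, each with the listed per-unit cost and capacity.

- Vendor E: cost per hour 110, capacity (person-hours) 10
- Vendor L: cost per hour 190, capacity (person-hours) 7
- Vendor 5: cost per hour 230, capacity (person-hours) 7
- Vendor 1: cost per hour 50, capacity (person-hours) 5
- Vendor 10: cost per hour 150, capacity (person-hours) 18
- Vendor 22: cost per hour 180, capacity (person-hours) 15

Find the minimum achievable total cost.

Fill from the cheapest provider first.
Vendor 1 at 50: take all 5 person-hours — 11 still needed.
Take 10 from Vendor E at 110 — need 1 more.
Take 1 from Vendor 10 at 150 to finish.
Vendor 22, Vendor L, Vendor 5: unused.
Cost = 5×50 + 10×110 + 1×150 = 1500.

1500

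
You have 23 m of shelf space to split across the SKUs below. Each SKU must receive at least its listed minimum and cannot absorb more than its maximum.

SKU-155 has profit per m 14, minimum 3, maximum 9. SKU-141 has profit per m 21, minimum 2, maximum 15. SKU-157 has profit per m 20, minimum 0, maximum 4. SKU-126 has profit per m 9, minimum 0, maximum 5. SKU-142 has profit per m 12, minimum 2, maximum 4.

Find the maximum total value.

Meeting every minimum uses 3+2+0+0+2 = 7 m, leaving 16.
Order the SKUs by profit per m: SKU-141 21 > SKU-157 20 > SKU-155 14 > SKU-142 12 > SKU-126 9.
SKU-141: +13 to 15 (cap) ; 3 left.
SKU-157 has room for 4 more but only 3 remain, so it gets 3.
Total = 14×3 + 21×15 + 20×3 + 12×2 = 441.

441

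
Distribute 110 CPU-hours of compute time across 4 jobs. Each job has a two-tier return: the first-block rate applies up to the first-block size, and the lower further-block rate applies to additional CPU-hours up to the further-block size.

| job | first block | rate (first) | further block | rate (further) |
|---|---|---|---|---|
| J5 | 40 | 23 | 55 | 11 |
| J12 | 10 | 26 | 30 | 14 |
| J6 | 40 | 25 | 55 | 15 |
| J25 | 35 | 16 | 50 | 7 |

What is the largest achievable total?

Treat each block as its own option and order by rate: J12/first 26 > J6/first 25 > J5/first 23 > J25/first 16 > J6/second 15 > J12/second 14 > J5/second 11 > J25/second 7.
J12/first (26): +10 → 100 left.
Fill J6 first block (40 at 25) → 60 left.
Fill J5 first block (40 at 23) → 20 left.
J25 first at 16: only 20 left, fill 20.
Total = 26×10 + 25×40 + 23×40 + 16×20 = 2500.

2500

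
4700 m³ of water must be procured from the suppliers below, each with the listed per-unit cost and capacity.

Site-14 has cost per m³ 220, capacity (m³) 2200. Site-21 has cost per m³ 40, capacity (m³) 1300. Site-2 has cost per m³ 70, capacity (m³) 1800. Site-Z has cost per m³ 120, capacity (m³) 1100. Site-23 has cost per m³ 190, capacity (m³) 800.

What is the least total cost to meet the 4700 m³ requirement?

405000

Fill from the cheapest supplier first.
Site-21 (40): use full 1300 → 3400 m³ to go.
Site-2 (70): use full 1800 → 1600 m³ to go.
Take 1100 from Site-Z at 120 → need 500 more.
Take 500 from Site-23 at 190 to finish.
Site-14: unused.
Cost = 1300×40 + 1800×70 + 1100×120 + 500×190 = 405000.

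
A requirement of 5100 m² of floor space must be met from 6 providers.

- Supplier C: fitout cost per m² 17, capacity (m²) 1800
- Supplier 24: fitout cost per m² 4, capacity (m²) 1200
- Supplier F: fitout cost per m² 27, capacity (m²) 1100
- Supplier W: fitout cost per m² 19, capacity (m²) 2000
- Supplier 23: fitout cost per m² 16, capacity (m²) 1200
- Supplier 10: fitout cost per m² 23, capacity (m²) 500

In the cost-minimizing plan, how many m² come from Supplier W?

Fill from the cheapest provider first.
Supplier 24 (4): use full 1200 — 3900 m² to go.
Take 1200 from Supplier 23 at 16 — need 2700 more.
Supplier C at 17: take all 1800 m² — 900 still needed.
Take 900 from Supplier W at 19 to finish.
Supplier 10, Supplier F: unused.

900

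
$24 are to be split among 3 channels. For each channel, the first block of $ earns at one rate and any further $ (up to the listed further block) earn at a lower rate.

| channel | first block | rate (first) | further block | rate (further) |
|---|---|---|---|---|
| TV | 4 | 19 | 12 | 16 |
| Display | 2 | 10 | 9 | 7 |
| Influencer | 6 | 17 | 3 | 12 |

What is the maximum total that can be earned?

394

Rank every tier by rate: TV/first 19 > Influencer/first 17 > TV/second 16 > Influencer/second 12 > Display/first 10 > Display/second 7.
Fill TV first block (4 at 19) ; 20 left.
Influencer/first (17): +6 ; 14 left.
Fill TV second block (12 at 16) ; 2 left.
Influencer second at 12: only 2 left, fill 2.
Total = 19×4 + 17×6 + 16×12 + 12×2 = 394.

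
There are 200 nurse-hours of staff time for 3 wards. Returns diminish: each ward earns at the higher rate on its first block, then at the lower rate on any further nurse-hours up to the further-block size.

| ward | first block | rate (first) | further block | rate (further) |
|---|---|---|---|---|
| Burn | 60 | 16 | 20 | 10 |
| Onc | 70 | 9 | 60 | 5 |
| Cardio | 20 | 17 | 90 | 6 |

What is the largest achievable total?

Treat each block as its own option and order by rate: Cardio/tier1 17 > Burn/tier1 16 > Burn/tier2 10 > Onc/tier1 9 > Cardio/tier2 6 > Onc/tier2 5.
Fill Cardio tier1 block (20 at 17) → 180 left.
Burn tier1 at 16: fill all 60 → 120 left.
Burn tier2 at 10: fill all 20 → 100 left.
Fill Onc tier1 block (70 at 9) → 30 left.
30 remain; put them into Cardio tier2 at 6.
Total = 17×20 + 16×60 + 10×20 + 9×70 + 6×30 = 2310.

2310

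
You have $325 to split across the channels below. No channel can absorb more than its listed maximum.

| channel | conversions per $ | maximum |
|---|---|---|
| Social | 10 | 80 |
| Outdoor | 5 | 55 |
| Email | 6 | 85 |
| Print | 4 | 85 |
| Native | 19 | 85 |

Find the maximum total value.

3280

Order the channels by conversions per $: Native 19 > Social 10 > Email 6 > Outdoor 5 > Print 4.
Native takes 85 to reach its cap of 85 ; 240 left.
Give Social 80 to hit its cap of 80 ; 160 left.
Email: +85 to 85 (cap) ; 75 left.
Give Outdoor 55 to hit its cap of 55 ; 20 left.
Only 20 left; Print takes them to reach 20.
Total = 10×80 + 5×55 + 6×85 + 4×20 + 19×85 = 3280.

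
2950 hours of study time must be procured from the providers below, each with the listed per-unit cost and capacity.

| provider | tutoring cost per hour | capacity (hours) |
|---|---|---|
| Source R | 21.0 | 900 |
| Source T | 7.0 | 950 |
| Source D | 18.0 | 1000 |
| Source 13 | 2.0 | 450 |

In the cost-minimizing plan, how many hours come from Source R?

Cheapest first:
Take 450 from Source 13 at 2.0 ; need 2500 more.
Source T at 7.0: take all 950 hours ; 1550 still needed.
Take 1000 from Source D at 18.0 ; need 550 more.
Source R at 21.0: take 550 of its 900 ; requirement met.

550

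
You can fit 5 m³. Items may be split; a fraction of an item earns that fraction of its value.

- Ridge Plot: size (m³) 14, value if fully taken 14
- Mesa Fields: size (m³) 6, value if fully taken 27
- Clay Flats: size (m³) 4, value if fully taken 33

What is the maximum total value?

Rank by value-to-size ratio: Clay Flats 33/4≈8.25, Mesa Fields 27/6≈4.5, Ridge Plot 14/14≈1.
Take all of Clay Flats (4 m³, value 33) — 1 m³ left.
Fill the last 1 m³ with part of Mesa Fields: 1/6 of it earns 4.5.
Total value = 37.5.

37.5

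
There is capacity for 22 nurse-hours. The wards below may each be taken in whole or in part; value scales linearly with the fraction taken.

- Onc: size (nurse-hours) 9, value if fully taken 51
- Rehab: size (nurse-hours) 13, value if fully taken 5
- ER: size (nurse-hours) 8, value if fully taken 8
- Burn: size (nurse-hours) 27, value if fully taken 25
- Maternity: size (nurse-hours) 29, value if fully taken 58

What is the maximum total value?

Sort by value density: Onc 51/9≈5.67, Maternity 58/29≈2, ER 8/8≈1, Burn 25/27≈0.926, Rehab 5/13≈0.385.
All 9 nurse-hours of Onc fit (value 51) — 13 remain.
13 nurse-hours left: a 13/29 share of Maternity gives 58×13/29 = 26.
Total value = 77.

77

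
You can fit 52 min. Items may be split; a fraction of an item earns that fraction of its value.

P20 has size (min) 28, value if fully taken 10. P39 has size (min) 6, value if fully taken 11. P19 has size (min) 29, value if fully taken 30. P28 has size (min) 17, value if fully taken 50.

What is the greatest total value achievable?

91

Sort by value density: P28 50/17≈2.94, P39 11/6≈1.83, P19 30/29≈1.03, P20 10/28≈0.357.
All 17 min of P28 fit (value 50) — 35 remain.
P39: take in full, 6 min for value 11 — 29 left.
P19: take in full, 29 min for value 30 — 0 left.
Total value = 91.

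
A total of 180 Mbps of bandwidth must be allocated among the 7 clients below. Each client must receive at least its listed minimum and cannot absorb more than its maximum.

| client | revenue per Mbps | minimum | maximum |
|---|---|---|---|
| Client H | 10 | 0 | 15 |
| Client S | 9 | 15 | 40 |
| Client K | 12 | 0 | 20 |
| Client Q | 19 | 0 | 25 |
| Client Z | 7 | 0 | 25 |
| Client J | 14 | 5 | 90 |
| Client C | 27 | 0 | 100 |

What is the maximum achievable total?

3870

Meeting every minimum uses 0+15+0+0+0+5+0 = 20 Mbps, leaving 160.
Rank by revenue per Mbps: Client C 27 > Client Q 19 > Client J 14 > Client K 12 > Client H 10 > Client S 9 > Client Z 7.
Client C: +100 to 100 (cap) → 60 left.
Client Q takes 25 more to reach its cap of 25 → 35 left.
Client J has room for 85 more but only 35 remain, so it gets 40.
Total = 9×15 + 19×25 + 14×40 + 27×100 = 3870.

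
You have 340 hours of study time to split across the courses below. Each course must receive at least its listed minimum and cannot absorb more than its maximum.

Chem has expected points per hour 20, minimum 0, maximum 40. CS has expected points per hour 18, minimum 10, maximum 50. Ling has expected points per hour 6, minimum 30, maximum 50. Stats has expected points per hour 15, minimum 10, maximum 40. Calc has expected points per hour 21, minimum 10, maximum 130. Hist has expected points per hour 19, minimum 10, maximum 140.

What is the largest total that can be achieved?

Meeting every minimum uses 0+10+30+10+10+10 = 70 hours, leaving 270.
Rank by expected points per hour: Calc 21 > Chem 20 > Hist 19 > CS 18 > Stats 15 > Ling 6.
Calc takes 120 more to reach its cap of 130 → 150 left.
Chem takes 40 more to reach its cap of 40 → 110 left.
Only 110 left; Hist takes them to reach 120.
Total = 20×40 + 18×10 + 6×30 + 15×10 + 21×130 + 19×120 = 6320.

6320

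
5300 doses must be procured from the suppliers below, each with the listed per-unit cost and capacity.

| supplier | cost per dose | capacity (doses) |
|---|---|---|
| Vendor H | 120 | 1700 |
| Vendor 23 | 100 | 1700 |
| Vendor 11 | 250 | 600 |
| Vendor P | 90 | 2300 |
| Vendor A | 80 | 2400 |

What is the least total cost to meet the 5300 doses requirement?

459000

Cheapest first:
Vendor A at 80: take all 2400 doses ; 2900 still needed.
Vendor P at 90: take all 2300 doses ; 600 still needed.
Vendor 23 at 100: take 600 of its 1700 ; requirement met.
Vendor H, Vendor 11: unused.
Cost = 2400×80 + 2300×90 + 600×100 = 459000.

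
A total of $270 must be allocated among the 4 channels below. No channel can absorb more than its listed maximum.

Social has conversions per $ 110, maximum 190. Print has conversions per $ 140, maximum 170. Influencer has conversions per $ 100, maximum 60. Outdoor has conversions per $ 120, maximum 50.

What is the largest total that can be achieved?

35300

Highest conversions per $ first: Print 140 > Outdoor 120 > Social 110 > Influencer 100.
Print: +170 to 170 (cap) → 100 left.
Outdoor takes 50 to reach its cap of 50 → 50 left.
Social: +50 (room for 190) → 50. Pool exhausted.
Total = 110×50 + 140×170 + 120×50 = 35300.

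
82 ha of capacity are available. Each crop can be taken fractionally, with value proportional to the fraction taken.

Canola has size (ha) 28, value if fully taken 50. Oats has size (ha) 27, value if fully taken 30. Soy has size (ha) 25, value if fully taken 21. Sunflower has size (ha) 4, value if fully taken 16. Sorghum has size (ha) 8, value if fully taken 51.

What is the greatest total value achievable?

159.6

Sort by value density: Sorghum 51/8≈6.38, Sunflower 16/4≈4, Canola 50/28≈1.79, Oats 30/27≈1.11, Soy 21/25≈0.84.
Sorghum: take in full, 8 ha for value 51 → 74 left.
All 4 ha of Sunflower fit (value 16) → 70 remain.
All 28 ha of Canola fit (value 50) → 42 remain.
Oats: take in full, 27 ha for value 30 → 15 left.
15 ha left: a 15/25 share of Soy gives 21×15/25 = 12.6.
Total value = 159.6.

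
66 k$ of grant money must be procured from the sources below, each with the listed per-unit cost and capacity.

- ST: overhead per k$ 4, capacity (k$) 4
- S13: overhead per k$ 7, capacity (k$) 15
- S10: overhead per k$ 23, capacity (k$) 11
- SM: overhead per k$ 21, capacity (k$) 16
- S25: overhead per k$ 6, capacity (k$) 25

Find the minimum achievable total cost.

Use sources in increasing cost order.
ST (4): use full 4 → 62 k$ to go.
S25 (6): use full 25 → 37 k$ to go.
Take 15 from S13 at 7 → need 22 more.
Take 16 from SM at 21 → need 6 more.
S10 (23): take the remaining 6 → done.
Cost = 4×4 + 25×6 + 15×7 + 16×21 + 6×23 = 745.

745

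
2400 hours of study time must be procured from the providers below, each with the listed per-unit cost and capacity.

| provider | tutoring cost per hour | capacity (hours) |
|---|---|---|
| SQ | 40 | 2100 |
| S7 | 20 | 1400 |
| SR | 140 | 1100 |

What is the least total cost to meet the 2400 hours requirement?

Cheapest first:
Take 1400 from S7 at 20 ; need 1000 more.
SQ at 40: take 1000 of its 2100 ; requirement met.
SR: unused.
Cost = 1400×20 + 1000×40 = 68000.

68000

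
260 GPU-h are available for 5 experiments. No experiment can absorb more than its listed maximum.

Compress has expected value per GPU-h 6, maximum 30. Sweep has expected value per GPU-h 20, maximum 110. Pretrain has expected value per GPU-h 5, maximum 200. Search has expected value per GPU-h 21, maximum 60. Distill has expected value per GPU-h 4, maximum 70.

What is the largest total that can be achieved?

Highest expected value per GPU-h first: Search 21 > Sweep 20 > Compress 6 > Pretrain 5 > Distill 4.
Give Search 60 to hit its cap of 60 → 200 left.
Give Sweep 110 to hit its cap of 110 → 90 left.
Give Compress 30 to hit its cap of 30 → 60 left.
Pretrain: +60 (room for 200) → 60. Pool exhausted.
Total = 6×30 + 20×110 + 5×60 + 21×60 = 3940.

3940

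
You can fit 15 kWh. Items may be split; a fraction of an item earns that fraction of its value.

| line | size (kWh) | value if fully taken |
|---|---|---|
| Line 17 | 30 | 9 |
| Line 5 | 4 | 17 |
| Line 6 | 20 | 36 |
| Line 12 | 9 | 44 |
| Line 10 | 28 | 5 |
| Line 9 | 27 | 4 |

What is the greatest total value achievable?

64.6

Best value per unit of size first: Line 12 44/9≈4.89, Line 5 17/4≈4.25, Line 6 36/20≈1.8, Line 17 9/30≈0.3, Line 10 5/28≈0.179, Line 9 4/27≈0.148.
All 9 kWh of Line 12 fit (value 44) → 6 remain.
Take all of Line 5 (4 kWh, value 17) → 2 kWh left.
Only 2 kWh remain; take 2/20 of Line 6 for value 36×2/20 = 3.6.
Total value = 64.6.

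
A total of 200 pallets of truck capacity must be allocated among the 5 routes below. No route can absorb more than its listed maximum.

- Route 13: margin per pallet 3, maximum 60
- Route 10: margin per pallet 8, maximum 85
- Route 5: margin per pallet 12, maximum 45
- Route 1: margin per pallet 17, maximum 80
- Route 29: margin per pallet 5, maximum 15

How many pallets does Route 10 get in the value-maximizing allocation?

75

Order the routes by margin per pallet: Route 1 17 > Route 5 12 > Route 10 8 > Route 29 5 > Route 13 3.
Give Route 1 80 to hit its cap of 80 → 120 left.
Give Route 5 45 to hit its cap of 45 → 75 left.
Only 75 left; Route 10 takes them to reach 75.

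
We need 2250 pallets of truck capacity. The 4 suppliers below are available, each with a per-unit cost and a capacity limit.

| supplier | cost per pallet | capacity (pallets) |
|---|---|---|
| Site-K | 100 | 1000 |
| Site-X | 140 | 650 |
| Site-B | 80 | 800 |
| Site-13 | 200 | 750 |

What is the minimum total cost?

Fill from the cheapest supplier first.
Site-B (80): use full 800 → 1450 pallets to go.
Site-K at 100: take all 1000 pallets → 450 still needed.
Site-X (140): take the remaining 450 → done.
Site-13: unused.
Cost = 800×80 + 1000×100 + 450×140 = 227000.

227000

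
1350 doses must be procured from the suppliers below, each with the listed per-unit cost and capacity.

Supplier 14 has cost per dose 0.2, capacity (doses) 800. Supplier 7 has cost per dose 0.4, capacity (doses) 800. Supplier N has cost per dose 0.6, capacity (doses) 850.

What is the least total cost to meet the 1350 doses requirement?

Fill from the cheapest supplier first.
Take 800 from Supplier 14 at 0.2 ; need 550 more.
Supplier 7 at 0.4: take 550 of its 800 ; requirement met.
Supplier N: unused.
Cost = 800×0.2 + 550×0.4 = 380.

380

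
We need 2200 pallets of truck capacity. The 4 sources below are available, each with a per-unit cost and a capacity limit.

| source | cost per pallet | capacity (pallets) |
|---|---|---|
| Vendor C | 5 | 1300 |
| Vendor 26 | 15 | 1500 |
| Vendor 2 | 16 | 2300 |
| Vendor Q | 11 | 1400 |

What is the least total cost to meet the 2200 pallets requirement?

16400

Use sources in increasing cost order.
Vendor C at 5: take all 1300 pallets ; 900 still needed.
Take 900 from Vendor Q at 11 to finish.
Vendor 26, Vendor 2: unused.
Cost = 1300×5 + 900×11 = 16400.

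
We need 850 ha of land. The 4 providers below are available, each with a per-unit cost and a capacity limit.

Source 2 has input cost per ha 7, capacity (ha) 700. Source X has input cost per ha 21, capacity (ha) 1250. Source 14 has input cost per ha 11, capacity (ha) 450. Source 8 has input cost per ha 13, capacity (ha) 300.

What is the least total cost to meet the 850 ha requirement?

6550

Fill from the cheapest provider first.
Source 2 (7): use full 700 — 150 ha to go.
Source 14 (11): take the remaining 150 — done.
Source 8, Source X: unused.
Cost = 700×7 + 150×11 = 6550.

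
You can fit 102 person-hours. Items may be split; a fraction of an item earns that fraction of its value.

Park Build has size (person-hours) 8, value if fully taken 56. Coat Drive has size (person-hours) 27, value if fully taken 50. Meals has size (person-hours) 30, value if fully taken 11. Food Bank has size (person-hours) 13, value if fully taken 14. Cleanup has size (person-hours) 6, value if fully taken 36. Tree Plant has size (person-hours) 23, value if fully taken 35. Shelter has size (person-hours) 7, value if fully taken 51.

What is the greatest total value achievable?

Sort by value density: Shelter 51/7≈7.29, Park Build 56/8≈7, Cleanup 36/6≈6, Coat Drive 50/27≈1.85, Tree Plant 35/23≈1.52, Food Bank 14/13≈1.08, Meals 11/30≈0.367.
Take all of Shelter (7 person-hours, value 51) ; 95 person-hours left.
All 8 person-hours of Park Build fit (value 56) ; 87 remain.
Cleanup: take in full, 6 person-hours for value 36 ; 81 left.
Coat Drive: take in full, 27 person-hours for value 50 ; 54 left.
Take all of Tree Plant (23 person-hours, value 35) ; 31 person-hours left.
Food Bank: take in full, 13 person-hours for value 14 ; 18 left.
Only 18 person-hours remain; take 18/30 of Meals for value 11×18/30 = 6.6.
Total value = 248.6.

248.6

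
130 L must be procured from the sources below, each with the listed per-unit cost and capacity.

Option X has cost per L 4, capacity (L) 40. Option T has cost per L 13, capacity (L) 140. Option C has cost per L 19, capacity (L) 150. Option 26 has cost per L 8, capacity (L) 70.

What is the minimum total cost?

Use sources in increasing cost order.
Option X at 4: take all 40 L ; 90 still needed.
Option 26 (8): use full 70 ; 20 L to go.
Option T at 13: take 20 of its 140 ; requirement met.
Option C: unused.
Cost = 40×4 + 70×8 + 20×13 = 980.

980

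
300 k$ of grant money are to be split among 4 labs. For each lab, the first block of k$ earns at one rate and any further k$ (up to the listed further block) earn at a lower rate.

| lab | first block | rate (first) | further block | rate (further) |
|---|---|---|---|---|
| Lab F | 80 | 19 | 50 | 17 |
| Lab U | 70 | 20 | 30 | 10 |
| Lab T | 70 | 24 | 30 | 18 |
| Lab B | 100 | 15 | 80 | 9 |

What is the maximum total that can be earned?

5990

Order all 8 blocks by rate: Lab T/tier1 24 > Lab U/tier1 20 > Lab F/tier1 19 > Lab T/tier2 18 > Lab F/tier2 17 > Lab B/tier1 15 > Lab U/tier2 10 > Lab B/tier2 9.
Lab T tier1 at 24: fill all 70 — 230 left.
Lab U/tier1 (20): +70 — 160 left.
Fill Lab F tier1 block (80 at 19) — 80 left.
Lab T/tier2 (18): +30 — 50 left.
Lab F tier2 at 17: fill all 50 — 0 left.
Total = 24×70 + 20×70 + 19×80 + 18×30 + 17×50 = 5990.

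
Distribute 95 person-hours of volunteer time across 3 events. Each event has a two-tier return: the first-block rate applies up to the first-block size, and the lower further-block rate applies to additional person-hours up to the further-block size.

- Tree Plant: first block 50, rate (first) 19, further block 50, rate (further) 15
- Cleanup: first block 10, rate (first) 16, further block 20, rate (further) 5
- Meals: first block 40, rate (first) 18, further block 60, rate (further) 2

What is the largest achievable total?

1750

Treat each block as its own option and order by rate: Tree Plant/tier1 19 > Meals/tier1 18 > Cleanup/tier1 16 > Tree Plant/tier2 15 > Cleanup/tier2 5 > Meals/tier2 2.
Tree Plant/tier1 (19): +50 ; 45 left.
Fill Meals tier1 block (40 at 18) ; 5 left.
Cleanup/tier1: +5 of 10 at 16; pool empty.
Total = 19×50 + 18×40 + 16×5 = 1750.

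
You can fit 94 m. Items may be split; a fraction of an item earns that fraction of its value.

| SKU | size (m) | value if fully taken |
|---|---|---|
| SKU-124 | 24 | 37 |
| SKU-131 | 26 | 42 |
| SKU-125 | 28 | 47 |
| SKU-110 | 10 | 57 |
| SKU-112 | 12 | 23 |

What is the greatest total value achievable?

Rank by value-to-size ratio: SKU-110 57/10≈5.7, SKU-112 23/12≈1.92, SKU-125 47/28≈1.68, SKU-131 42/26≈1.62, SKU-124 37/24≈1.54.
All 10 m of SKU-110 fit (value 57) — 84 remain.
SKU-112: take in full, 12 m for value 23 — 72 left.
Take all of SKU-125 (28 m, value 47) — 44 m left.
Take all of SKU-131 (26 m, value 42) — 18 m left.
18 m left: a 18/24 share of SKU-124 gives 37×18/24 = 27.75.
Total value = 196.75.

196.75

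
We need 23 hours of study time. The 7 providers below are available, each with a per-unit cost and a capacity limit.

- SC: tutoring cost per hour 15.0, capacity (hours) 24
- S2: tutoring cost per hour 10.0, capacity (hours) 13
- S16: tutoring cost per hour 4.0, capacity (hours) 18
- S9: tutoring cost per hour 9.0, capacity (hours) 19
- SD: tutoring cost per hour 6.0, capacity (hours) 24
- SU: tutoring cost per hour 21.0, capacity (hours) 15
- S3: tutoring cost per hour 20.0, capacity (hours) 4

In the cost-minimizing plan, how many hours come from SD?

5

Fill from the cheapest provider first.
Take 18 from S16 at 4.0 ; need 5 more.
SD (6.0): take the remaining 5 ; done.
S9, S2, SC, S3, SU: unused.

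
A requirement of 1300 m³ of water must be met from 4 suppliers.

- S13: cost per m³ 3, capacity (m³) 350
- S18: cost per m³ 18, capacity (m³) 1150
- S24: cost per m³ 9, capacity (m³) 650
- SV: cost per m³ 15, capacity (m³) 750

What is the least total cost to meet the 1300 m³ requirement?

Fill from the cheapest supplier first.
Take 350 from S13 at 3 → need 950 more.
S24 at 9: take all 650 m³ → 300 still needed.
Take 300 from SV at 15 to finish.
S18: unused.
Cost = 350×3 + 650×9 + 300×15 = 11400.

11400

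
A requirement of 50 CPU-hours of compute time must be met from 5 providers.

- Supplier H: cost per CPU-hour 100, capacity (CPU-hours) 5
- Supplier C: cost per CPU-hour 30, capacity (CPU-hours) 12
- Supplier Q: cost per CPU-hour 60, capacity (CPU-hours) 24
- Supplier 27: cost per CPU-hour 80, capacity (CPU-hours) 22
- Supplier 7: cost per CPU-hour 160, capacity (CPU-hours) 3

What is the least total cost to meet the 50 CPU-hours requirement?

2920

Cheapest first:
Supplier C at 30: take all 12 CPU-hours → 38 still needed.
Supplier Q (60): use full 24 → 14 CPU-hours to go.
Supplier 27 at 80: take 14 of its 22 → requirement met.
Supplier H, Supplier 7: unused.
Cost = 12×30 + 24×60 + 14×80 = 2920.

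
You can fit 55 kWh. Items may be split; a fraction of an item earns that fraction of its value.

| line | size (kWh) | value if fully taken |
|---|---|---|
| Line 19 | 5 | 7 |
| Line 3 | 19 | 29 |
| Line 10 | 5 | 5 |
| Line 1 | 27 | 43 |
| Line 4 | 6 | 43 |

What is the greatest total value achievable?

119.2

Rank by value-to-size ratio: Line 4 43/6≈7.17, Line 1 43/27≈1.59, Line 3 29/19≈1.53, Line 19 7/5≈1.4, Line 10 5/5≈1.
All 6 kWh of Line 4 fit (value 43) — 49 remain.
Take all of Line 1 (27 kWh, value 43) — 22 kWh left.
Line 3: take in full, 19 kWh for value 29 — 3 left.
Fill the last 3 kWh with part of Line 19: 3/5 of it earns 4.2.
Total value = 119.2.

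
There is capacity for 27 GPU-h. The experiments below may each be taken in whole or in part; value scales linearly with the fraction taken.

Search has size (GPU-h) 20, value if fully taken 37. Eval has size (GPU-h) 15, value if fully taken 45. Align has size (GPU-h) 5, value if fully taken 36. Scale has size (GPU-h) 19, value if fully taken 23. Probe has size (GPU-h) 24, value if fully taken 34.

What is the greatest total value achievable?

Best value per unit of size first: Align 36/5≈7.2, Eval 45/15≈3, Search 37/20≈1.85, Probe 34/24≈1.42, Scale 23/19≈1.21.
All 5 GPU-h of Align fit (value 36) — 22 remain.
All 15 GPU-h of Eval fit (value 45) — 7 remain.
Only 7 GPU-h remain; take 7/20 of Search for value 37×7/20 = 12.95.
Total value = 93.95.

93.95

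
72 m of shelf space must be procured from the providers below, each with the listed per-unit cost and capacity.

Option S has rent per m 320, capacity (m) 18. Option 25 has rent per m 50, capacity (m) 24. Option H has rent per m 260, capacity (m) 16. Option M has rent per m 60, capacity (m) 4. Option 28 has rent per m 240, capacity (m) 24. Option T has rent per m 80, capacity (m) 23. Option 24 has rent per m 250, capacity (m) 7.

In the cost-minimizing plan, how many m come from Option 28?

Use providers in increasing cost order.
Option 25 at 50: take all 24 m — 48 still needed.
Take 4 from Option M at 60 — need 44 more.
Option T at 80: take all 23 m — 21 still needed.
Option 28 (240): take the remaining 21 — done.
Option 24, Option H, Option S: unused.

21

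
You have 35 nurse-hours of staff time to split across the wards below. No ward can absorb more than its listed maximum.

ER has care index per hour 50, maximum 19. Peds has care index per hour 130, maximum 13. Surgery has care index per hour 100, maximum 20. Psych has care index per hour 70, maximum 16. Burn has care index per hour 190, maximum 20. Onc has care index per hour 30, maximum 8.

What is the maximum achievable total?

Order the wards by care index per hour: Burn 190 > Peds 130 > Surgery 100 > Psych 70 > ER 50 > Onc 30.
Burn: +20 to 20 (cap) ; 15 left.
Peds takes 13 to reach its cap of 13 ; 2 left.
Surgery: +2 (room for 20) → 2. Pool exhausted.
Total = 130×13 + 100×2 + 190×20 = 5690.

5690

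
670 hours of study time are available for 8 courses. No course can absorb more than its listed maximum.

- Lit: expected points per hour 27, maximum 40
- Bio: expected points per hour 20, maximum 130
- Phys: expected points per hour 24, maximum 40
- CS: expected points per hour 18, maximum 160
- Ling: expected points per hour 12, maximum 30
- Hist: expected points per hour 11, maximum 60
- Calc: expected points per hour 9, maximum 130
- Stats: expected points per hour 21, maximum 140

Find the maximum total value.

Order the courses by expected points per hour: Lit 27 > Phys 24 > Stats 21 > Bio 20 > CS 18 > Ling 12 > Hist 11 > Calc 9.
Lit: +40 to 40 (cap) — 630 left.
Phys takes 40 to reach its cap of 40 — 590 left.
Stats: +140 to 140 (cap) — 450 left.
Give Bio 130 to hit its cap of 130 — 320 left.
CS: +160 to 160 (cap) — 160 left.
Ling: +30 to 30 (cap) — 130 left.
Hist: +60 to 60 (cap) — 70 left.
Calc: +70 (room for 130) → 70. Pool exhausted.
Total = 27×40 + 20×130 + 24×40 + 18×160 + 12×30 + 11×60 + 9×70 + 21×140 = 12110.

12110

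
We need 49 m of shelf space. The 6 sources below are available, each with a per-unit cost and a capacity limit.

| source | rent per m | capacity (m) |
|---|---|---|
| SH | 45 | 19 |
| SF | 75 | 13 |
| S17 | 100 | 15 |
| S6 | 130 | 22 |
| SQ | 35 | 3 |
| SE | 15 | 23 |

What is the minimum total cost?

1605

Use sources in increasing cost order.
Take 23 from SE at 15 → need 26 more.
SQ at 35: take all 3 m → 23 still needed.
Take 19 from SH at 45 → need 4 more.
Take 4 from SF at 75 to finish.
S17, S6: unused.
Cost = 23×15 + 3×35 + 19×45 + 4×75 = 1605.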